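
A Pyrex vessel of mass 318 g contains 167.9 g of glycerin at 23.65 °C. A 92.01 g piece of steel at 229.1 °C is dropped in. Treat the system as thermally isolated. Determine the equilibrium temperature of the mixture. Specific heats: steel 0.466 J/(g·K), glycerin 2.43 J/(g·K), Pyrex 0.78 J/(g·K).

T_f ≈ 36.3 °C

Conservation of energy gives ΣQ = 0:
92.01×0.466×(T − 229.1) + 167.9×2.43×(T − 23.65) + 318×0.78×(T − 23.65) = 0
42.88(T − 229.1) + 408(T − 23.65) + 248.04(T − 23.65) = 0
(42.88 + 408 + 248.04) T = 42.88×229.1 + 408×23.65 + 248.04×23.65
T = 25338 / 698.91 = 36.3 °C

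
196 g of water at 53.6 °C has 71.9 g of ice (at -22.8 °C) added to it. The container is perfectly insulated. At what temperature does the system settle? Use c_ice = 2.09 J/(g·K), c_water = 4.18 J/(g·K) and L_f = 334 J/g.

T_f ≈ 14.7 °C

Net heat exchanged in the isolated system is zero:
ice -22.8→0 °C: 71.9·2.09·22.8 = 3426.2; latent heat to melt: 71.9·334 = 24015; meltwater 0→T: 71.9·4.18·T = 300.54 T; water: 819.28(T − 53.6)
1119.8 T = 43913 − 27441 = 16473
T ≈ 14.71 °C — above 0 °C, consistent with complete melting.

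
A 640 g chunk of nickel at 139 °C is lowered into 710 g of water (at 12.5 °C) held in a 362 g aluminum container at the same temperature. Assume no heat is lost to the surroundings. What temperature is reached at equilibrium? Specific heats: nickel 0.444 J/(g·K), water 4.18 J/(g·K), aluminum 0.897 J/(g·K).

T_f ≈ 22.6 °C

Conservation of energy gives ΣQ = 0:
640·0.444·(T − 139) + 710·4.18·(T − 12.5) + 362·0.897·(T − 12.5) = 0
(284.16 + 2967.8 + 324.71) T = 284.16·139 + 2967.8·12.5 + 324.71·12.5
T = 80655/3576.7 ≈ 22.55 °C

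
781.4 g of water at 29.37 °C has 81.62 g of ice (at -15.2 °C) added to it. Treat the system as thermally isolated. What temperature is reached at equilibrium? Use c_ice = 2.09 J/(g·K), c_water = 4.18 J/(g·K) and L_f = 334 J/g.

T_f ≈ 18.3 °C

Energy conservation, ΣQ = 0:
warm ice to 0 °C: 81.62×2.09×(0 − (-15.2)) = 2592.9
  latent heat to melt: 81.62×334 = 27261
  warm the meltwater: 341.17 T
  water: 3266.3(T − 29.37)
3607.4 T = 95930 − 29854 = 66076
T ≈ 18.32 °C. Since T > 0 °C, the all-ice-melts assumption holds.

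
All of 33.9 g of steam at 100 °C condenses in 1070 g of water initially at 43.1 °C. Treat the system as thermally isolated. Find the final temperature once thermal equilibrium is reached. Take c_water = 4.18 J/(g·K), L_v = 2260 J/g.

T_f ≈ 61.5 °C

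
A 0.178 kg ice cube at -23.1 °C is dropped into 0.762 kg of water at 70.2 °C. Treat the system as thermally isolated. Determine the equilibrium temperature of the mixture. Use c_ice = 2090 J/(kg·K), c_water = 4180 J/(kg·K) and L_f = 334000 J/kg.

Net heat exchanged in the isolated system is zero:
warm ice to 0 °C: 0.178×2090×(0 − (-23.1)) = 8593.7; melt ice: 0.178×334000 = 59452; warm the meltwater: 744.04 T; water: 3185.2(T − 70.2)
3929.2 T = 223598 − 68046 = 155553
T ≈ 39.59 °C. Since T > 0 °C, the all-ice-melts assumption holds.

T_f ≈ 39.6 °C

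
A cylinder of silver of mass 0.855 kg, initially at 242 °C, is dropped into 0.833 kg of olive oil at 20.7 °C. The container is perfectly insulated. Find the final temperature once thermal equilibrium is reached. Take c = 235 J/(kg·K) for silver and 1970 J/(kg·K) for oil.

Setting the total heat transfer to zero:
0.855·235·(T − 242) + 0.833·1970·(T − 20.7) = 0
(200.92 + 1641) T = 200.92·242 + 1641·20.7
T ≈ 44.84 °C

T_f ≈ 44.8 °C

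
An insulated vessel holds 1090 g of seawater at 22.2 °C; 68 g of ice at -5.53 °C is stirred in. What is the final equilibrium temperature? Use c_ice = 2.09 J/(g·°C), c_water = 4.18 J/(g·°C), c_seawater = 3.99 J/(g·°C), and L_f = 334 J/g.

T_f ≈ 15.8 °C

Net heat exchanged in the isolated system is zero:
warm ice to 0 °C: 68·2.09·(0 − (-5.53)) = 785.92; melt ice: 68·334 = 22712; warm the meltwater: 284.24 T; seawater: 4349.1(T − 22.2)
4633.3 T = 96550 − 23498 = 73052
T ≈ 15.77 °C. Since T > 0 °C, the all-ice-melts assumption holds.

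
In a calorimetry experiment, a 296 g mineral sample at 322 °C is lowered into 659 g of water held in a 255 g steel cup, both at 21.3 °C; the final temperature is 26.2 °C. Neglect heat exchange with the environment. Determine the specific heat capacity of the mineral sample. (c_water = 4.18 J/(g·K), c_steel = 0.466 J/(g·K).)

c ≈ 0.161 J/(g·K)

Conservation of energy gives ΣQ = 0:
296·c·(26.2 − 322) + 659·4.18·(26.2 − 21.3) + 255·0.466·(26.2 − 21.3) = 0
-87557 c = -14080
c = -14080/-87557 ≈ 0.1608 J/(g·K)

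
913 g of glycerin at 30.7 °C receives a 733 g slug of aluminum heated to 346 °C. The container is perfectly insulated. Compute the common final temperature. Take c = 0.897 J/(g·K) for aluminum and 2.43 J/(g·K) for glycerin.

T_f is the heat-capacity-weighted average of the initial temperatures:
T_f = (657.5·346 + 2218.6·30.7) / (657.5 + 2218.6)
    = 295606 / 2876.1 ≈ 102.78 °C

T_f ≈ 102.8 °C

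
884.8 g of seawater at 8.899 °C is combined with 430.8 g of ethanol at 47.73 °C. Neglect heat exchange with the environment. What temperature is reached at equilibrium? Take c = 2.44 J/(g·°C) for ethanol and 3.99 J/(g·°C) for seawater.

Let T be the final temperature. ΣQ_i = 0:
430.8*2.44*(T − 47.73) + 884.8*3.99*(T − 8.899) = 0
1051.2(T − 47.73) + 3530.4(T − 8.899) = 0
4581.5 T = 81588
T ≈ 17.81 °C

T_f ≈ 17.8 °C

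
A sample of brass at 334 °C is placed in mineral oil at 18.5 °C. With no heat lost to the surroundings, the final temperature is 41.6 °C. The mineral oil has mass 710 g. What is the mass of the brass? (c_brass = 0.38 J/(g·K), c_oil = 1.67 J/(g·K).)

m ≈ 247 g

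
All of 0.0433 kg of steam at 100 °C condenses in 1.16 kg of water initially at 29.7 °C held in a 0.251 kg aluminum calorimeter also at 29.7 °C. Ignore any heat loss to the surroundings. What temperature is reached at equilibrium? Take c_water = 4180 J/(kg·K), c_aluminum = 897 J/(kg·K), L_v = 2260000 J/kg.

T_f ≈ 50.7 °C

Taking heat into each body as positive, Σ m c ΔT = 0:
latent heat released on condensation: 0.0433×2260000 = 97858; condensed water 100 °C→T: 180.99(T − 100); water warms: 1.16×4180×(T − 29.7) = 4848.8(T − 29.7); cup: 225.15(T − 29.7)
5254.9 T = 97858 + 18099 + 150696 = 266654
T ≈ 50.74 °C (< 100 °C, so full condensation is consistent).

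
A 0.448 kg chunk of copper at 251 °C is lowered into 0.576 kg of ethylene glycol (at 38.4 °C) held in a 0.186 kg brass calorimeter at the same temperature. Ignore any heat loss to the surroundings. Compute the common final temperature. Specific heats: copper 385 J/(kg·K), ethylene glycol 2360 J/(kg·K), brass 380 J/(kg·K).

T_f ≈ 61.3 °C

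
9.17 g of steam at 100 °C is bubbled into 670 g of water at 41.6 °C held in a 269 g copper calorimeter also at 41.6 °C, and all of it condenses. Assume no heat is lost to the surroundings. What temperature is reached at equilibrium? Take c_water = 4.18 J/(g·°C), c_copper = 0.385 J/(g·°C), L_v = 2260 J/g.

T_f ≈ 49.4 °C

Let T be the final temperature. ΣQ_i = 0:
condense steam: −9.17·2260 = −20724
  condensed water 100 °C→T: 38.33(T − 100)
  water warms: 670·4.18·(T − 41.6) = 2800.6(T − 41.6)
  copper cup: 269·0.385·(T − 41.6) = 103.56(T − 41.6)
2942.5 T = 20724 + 3833.1 + 120813 = 145371
T ≈ 49.40 °C — below 100 °C, confirming all the steam condensed.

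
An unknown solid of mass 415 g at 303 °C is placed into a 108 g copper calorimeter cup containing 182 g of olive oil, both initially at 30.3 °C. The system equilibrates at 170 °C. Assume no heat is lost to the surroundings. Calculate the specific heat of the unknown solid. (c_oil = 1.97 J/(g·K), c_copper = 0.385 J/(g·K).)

c ≈ 1.01 J/(g·K)

Let T be the final temperature. ΣQ_i = 0:
415×c×(170 − 303) + 182×1.97×(170 − 30.3) + 108×0.385×(170 − 30.3) = 0
-55195 c = -55897
c = -55897/-55195 ≈ 1.013 J/(g·K)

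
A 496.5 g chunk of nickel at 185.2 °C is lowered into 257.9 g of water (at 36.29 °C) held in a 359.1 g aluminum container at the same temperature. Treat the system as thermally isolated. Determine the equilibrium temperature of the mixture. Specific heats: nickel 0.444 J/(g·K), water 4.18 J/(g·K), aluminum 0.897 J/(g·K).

T_f = Σ m_i c_i T_i / Σ m_i c_i:
T_f = (220.45*185.2 + 1078*36.29 + 322.11*36.29) / (220.45 + 1078 + 322.11)
    = 91637 / 1620.6 ≈ 56.55 °C

T_f ≈ 56.5 °C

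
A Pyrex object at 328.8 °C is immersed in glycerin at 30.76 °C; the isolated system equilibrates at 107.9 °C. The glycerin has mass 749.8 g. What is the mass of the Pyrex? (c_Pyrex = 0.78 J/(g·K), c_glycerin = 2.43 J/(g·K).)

|Q_Pyrex| = |Q_glycerin|:
m×0.78×(328.8 − 107.9) = 749.8×2.43×(107.9 − 30.76)
172.3 m = 140550  ⇒  m ≈ 815.7 g

m ≈ 816 g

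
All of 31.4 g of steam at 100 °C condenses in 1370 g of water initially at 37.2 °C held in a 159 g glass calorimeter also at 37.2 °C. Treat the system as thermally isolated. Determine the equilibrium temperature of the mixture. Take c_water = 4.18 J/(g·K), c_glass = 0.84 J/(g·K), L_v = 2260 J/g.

Heat gained plus heat lost sum to zero:
condense steam: −31.4·2260 = −70964; condensed water 100 °C→T: 131.25(T − 100); water warms: 1370·4.18·(T − 37.2) = 5726.6(T − 37.2); glass cup: 159·0.84·(T − 37.2) = 133.56(T − 37.2)
5991.4 T = 70964 + 13125 + 217998 = 302087
T ≈ 50.42 °C — below 100 °C, confirming all the steam condensed.

T_f ≈ 50.4 °C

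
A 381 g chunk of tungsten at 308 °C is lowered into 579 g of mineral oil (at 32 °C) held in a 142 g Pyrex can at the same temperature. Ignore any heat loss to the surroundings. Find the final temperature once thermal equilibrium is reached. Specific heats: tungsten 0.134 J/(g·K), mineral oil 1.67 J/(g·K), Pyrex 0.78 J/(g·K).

Heat gained plus heat lost sum to zero:
381×0.134×(T − 308) + 579×1.67×(T − 32) + 142×0.78×(T − 32) = 0
(51.05 + 966.93 + 110.76) T = 51.05×308 + 966.93×32 + 110.76×32
T ≈ 44.48 °C

T_f ≈ 44.5 °C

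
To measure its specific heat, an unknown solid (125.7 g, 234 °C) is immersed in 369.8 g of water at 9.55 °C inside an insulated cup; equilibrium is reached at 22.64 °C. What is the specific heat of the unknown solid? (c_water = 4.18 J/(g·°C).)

m_s c (T_s − T_f) = m_water c_water (T_f − T_0):
125.7×c×(234 − 22.64) = 369.8×4.18×(22.64 − 9.55)
26568 c = 20234  ⇒  c ≈ 0.7616 J/(g·°C)

c ≈ 0.762 J/(g·°C)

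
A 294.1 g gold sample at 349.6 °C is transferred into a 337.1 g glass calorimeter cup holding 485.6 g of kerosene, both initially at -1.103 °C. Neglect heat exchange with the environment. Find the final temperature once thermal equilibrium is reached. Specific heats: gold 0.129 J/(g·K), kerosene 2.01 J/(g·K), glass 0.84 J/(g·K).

Energy conservation, ΣQ = 0:
294.1*0.129*(T − 349.6) + 485.6*2.01*(T − (-1.103)) + 337.1*0.84*(T − (-1.103)) = 0
1297.2 T = 11875
T = 11875 / 1297.2 = 9.15 °C

T_f ≈ 9.2 °C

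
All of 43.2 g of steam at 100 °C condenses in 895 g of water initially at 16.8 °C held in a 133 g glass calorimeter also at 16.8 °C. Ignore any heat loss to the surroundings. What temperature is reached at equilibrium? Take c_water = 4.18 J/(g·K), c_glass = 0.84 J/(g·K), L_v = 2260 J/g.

T_f ≈ 44.7 °C

Conservation of energy gives ΣQ = 0:
steam→water at 100 °C releases m L_v = 43.2×2260 = 97632
  condensate cools 100→T: 43.2×4.18×(T − 100) = 180.58(T − 100)
  original water: 3741.1(T − 16.8)
  cup: 111.72(T − 16.8)
4033.4 T = 97632 + 18058 + 64727 = 180417
T ≈ 44.73 °C — below 100 °C, confirming all the steam condensed.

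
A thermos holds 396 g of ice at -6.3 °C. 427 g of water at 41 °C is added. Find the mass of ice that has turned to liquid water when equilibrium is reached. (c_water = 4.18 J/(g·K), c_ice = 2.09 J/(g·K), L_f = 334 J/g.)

m_melted ≈ 203 g

Heat available from the water dropping to 0 °C: 427·4.18·41 = 73179 J.
Warming the ice to 0 °C takes 396·2.09·6.3 = 5214.1 J, leaving 67965 J for melting.
To melt every bit of ice: 396·334 = 132264 J.
67965 J < 132264 J, so only part of the ice melts and the system sits at 0 °C.
m_melted·334 = 67965  ⇒  m_melted ≈ 203.5 g.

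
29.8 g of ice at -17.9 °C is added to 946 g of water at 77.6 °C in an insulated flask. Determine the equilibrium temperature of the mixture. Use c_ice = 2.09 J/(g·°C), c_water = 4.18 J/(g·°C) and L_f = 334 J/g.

Energy conservation, ΣQ = 0:
warm ice to 0 °C: 29.8·2.09·(0 − (-17.9)) = 1114.8; melt ice: 29.8·334 = 9953.2; warm the meltwater: 124.56 T; water: 3954.3(T − 77.6)
4078.8 T = 306852 − 11068 = 295784
T ≈ 72.52 °C (positive, so assuming full melt was valid).

T_f ≈ 72.5 °C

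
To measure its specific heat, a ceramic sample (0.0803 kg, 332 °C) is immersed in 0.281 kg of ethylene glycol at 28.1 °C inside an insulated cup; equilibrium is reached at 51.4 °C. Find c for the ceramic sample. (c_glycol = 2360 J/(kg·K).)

c ≈ 686 J/(kg·K)

Heat lost by the ceramic sample = heat gained by the glycol:
0.0803·c·(332 − 51.4) = 0.281·2360·(51.4 − 28.1)
22.53 c = 15452  ⇒  c ≈ 685.8 J/(kg·K)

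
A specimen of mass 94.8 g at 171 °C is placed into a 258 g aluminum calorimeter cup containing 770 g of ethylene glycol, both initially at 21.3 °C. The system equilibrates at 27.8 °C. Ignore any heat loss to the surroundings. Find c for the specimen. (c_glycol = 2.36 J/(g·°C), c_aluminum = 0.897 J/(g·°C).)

c ≈ 0.981 J/(g·°C)

Energy conservation, ΣQ = 0:
94.8·c·(27.8 − 171) + 770·2.36·(27.8 − 21.3) + 258·0.897·(27.8 − 21.3) = 0
-13575 c = -13316
c = -13316/-13575 ≈ 0.9809 J/(g·°C)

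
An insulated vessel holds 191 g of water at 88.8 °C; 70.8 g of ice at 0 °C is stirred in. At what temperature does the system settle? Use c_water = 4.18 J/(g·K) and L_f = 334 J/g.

Conservation of energy gives ΣQ = 0:
fusion: m_ice L_f = 70.8×334 = 23647; meltwater 0→T: 70.8×4.18×T = 295.94 T; water: 798.38(T − 88.8)
1094.3 T = 70896 − 23647 = 47249
T ≈ 43.18 °C — above 0 °C, consistent with complete melting.

T_f ≈ 43.2 °C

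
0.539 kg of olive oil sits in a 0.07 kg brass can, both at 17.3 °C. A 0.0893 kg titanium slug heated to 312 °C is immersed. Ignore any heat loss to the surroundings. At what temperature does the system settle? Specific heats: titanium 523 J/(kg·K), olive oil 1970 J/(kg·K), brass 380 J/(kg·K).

T_f ≈ 29.4 °C

Taking heat into each body as positive, Σ m c ΔT = 0:
0.0893×523×(T − 312) + 0.539×1970×(T − 17.3) + 0.07×380×(T − 17.3) = 0
46.7(T − 312) + 1061.8(T − 17.3) + 26.6(T − 17.3) = 0
1135.1 T = 33401
T ≈ 29.43 °C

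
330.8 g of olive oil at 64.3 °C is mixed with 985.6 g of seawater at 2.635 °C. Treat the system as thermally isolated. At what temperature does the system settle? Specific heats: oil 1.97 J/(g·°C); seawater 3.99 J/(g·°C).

Energy conservation, ΣQ = 0:
330.8·1.97·(T − 64.3) + 985.6·3.99·(T − 2.635) = 0
(651.68 + 3932.5) T = 651.68·64.3 + 3932.5·2.635
T = 52265 / 4584.2 = 11.4 °C

T_f ≈ 11.4 °C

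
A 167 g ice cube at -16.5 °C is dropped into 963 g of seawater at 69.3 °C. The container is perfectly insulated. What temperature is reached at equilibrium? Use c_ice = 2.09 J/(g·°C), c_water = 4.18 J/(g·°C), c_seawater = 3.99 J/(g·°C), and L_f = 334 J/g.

T_f ≈ 45.1 °C

Sum of m c ΔT and latent-heat terms is zero:
ice -16.5→0 °C: 167×2.09×16.5 = 5759
  fusion: m_ice L_f = 167×334 = 55778
  warm the meltwater: 698.06 T
  seawater cools: 963×3.99×(T − 69.3) = 3842.4(T − 69.3)
4540.4 T = 266276 − 61537 = 204739
T ≈ 45.09 °C — above 0 °C, consistent with complete melting.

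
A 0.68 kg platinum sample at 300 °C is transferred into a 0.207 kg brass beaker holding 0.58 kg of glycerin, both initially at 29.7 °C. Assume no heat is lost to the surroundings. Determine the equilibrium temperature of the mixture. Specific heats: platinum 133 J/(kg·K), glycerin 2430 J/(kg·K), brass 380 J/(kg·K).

Setting the total heat transfer to zero:
0.68×133×(T − 300) + 0.58×2430×(T − 29.7) + 0.207×380×(T − 29.7) = 0
90.44(T − 300) + 1409.4(T − 29.7) + 78.66(T − 29.7) = 0
1578.5 T = 71327
T = 71327 / 1578.5 = 45.2 °C

T_f ≈ 45.2 °C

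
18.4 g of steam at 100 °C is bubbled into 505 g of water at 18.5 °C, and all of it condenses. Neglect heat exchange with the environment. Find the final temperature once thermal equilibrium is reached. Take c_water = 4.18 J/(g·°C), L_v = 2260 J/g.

T_f ≈ 40.4 °C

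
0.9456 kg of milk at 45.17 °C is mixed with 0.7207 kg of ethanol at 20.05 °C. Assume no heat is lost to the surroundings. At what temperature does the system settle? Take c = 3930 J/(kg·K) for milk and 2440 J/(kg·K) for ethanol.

Heat lost by the milk equals heat gained by the ethanol:
0.9456×3930×(45.17 − T) = 0.7207×2440×(T − 20.05)
3716.2(45.17 − T) = 1758.5(T − 20.05)
5474.7 T = 203119  ⇒  T ≈ 37.10 °C

T_f ≈ 37.1 °C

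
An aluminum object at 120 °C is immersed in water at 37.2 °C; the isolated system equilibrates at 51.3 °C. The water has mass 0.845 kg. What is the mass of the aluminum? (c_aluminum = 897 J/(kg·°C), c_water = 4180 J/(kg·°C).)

m ≈ 0.808 kg

Conservation of energy gives ΣQ = 0:
m·897·(51.3 − 120) + 0.845·4180·(51.3 − 37.2) = 0
-61624 m = -49803
m = -49803/-61624 ≈ 0.8082 kg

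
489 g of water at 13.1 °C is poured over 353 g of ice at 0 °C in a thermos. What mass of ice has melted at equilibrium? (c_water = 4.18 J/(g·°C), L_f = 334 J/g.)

Heat available from the water dropping to 0 °C: 489×4.18×13.1 = 26777 J.
Fully melting the ice requires m_ice L_f = 353×334 = 117902 J.
26777 J < 117902 J, so only part of the ice melts and the system sits at 0 °C.
Mass melted = 26777/334 ≈ 80.17 g.

m_melted ≈ 80.2 g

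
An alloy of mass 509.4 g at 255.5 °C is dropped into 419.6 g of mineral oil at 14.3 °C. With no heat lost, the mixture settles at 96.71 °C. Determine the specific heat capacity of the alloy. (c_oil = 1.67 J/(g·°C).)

c ≈ 0.714 J/(g·°C)

m_s c (T_s − T_f) = m_oil c_oil (T_f − T_0):
509.4·c·(255.5 − 96.71) = 419.6·1.67·(96.71 − 14.3)
80888 c = 57747  ⇒  c ≈ 0.7139 J/(g·°C)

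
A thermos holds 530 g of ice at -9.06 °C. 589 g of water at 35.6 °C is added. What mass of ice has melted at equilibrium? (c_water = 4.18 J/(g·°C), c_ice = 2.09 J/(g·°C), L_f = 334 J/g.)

Cooling the water to 0 °C releases 589×4.18×35.6 = 87648 J.
Warming the ice to 0 °C takes 530×2.09×9.06 = 10036 J, leaving 77612 J for melting.
Fully melting the ice requires m_ice L_f = 530×334 = 177020 J.
That's not enough to melt it all — equilibrium is at 0 °C with ice remaining.
m_melt = 77612 / L_f = 232.4 g.

m_melted ≈ 232 g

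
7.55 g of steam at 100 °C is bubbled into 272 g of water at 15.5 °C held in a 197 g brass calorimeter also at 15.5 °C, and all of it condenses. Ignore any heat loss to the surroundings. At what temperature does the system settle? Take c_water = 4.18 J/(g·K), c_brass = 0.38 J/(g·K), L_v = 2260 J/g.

T_f ≈ 31.4 °C

Sum of m c ΔT and latent-heat terms is zero:
steam→water at 100 °C releases m L_v = 7.55·2260 = 17063; condensate cools 100→T: 7.55·4.18·(T − 100) = 31.56(T − 100); original water: 1137(T − 15.5); cup: 74.86(T − 15.5)
1243.4 T = 17063 + 3155.9 + 18783 = 39002
T ≈ 31.37 °C (< 100 °C, so full condensation is consistent).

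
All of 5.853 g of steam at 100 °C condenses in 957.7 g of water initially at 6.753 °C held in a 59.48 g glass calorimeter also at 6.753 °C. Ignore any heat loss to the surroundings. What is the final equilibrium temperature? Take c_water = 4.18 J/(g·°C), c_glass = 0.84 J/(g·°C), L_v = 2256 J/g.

T_f ≈ 10.6 °C

Heat gained plus heat lost sum to zero:
condense steam: −5.853·2256 = −13204; condensate cools 100→T: 5.853·4.18·(T − 100) = 24.47(T − 100); original water: 4003.2(T − 6.753); cup: 49.96(T − 6.753)
4077.6 T = 13204 + 2446.6 + 27371 = 43022
T ≈ 10.55 °C — below 100 °C, confirming all the steam condensed.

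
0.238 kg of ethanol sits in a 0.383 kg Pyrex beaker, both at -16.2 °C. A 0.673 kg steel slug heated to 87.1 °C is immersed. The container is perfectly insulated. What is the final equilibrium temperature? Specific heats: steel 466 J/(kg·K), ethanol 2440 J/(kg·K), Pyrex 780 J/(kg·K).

T_f ≈ 11.0 °C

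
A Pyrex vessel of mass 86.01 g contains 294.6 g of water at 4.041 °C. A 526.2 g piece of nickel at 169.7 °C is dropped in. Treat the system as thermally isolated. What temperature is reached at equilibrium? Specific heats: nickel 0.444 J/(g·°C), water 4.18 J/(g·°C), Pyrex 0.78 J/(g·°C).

T_f = Σ m_i c_i T_i / Σ m_i c_i:
T_f = (233.63·169.7 + 1231.4·4.041 + 67.09·4.041) / (233.63 + 1231.4 + 67.09)
    = 44895 / 1532.1 ≈ 29.30 °C

T_f ≈ 29.3 °C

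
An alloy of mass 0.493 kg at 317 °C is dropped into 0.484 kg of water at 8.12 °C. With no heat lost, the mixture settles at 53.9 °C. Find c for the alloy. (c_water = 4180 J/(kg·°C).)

m_s c (T_s − T_f) = m_water c_water (T_f − T_0):
0.493×c×(317 − 53.9) = 0.484×4180×(53.9 − 8.12)
129.71 c = 92618  ⇒  c ≈ 714.1 J/(kg·°C)

c ≈ 714 J/(kg·°C)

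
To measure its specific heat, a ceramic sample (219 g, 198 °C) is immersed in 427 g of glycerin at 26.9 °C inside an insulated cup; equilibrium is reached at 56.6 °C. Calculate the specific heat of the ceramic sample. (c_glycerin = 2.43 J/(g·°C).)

c ≈ 0.995 J/(g·°C)

m_s c (T_s − T_f) = m_glycerin c_glycerin (T_f − T_0):
219·c·(198 − 56.6) = 427·2.43·(56.6 − 26.9)
30967 c = 30817  ⇒  c ≈ 0.9952 J/(g·°C)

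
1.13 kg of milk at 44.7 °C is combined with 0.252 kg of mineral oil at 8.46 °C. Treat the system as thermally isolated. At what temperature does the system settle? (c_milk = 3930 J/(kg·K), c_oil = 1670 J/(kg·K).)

T_f ≈ 41.6 °C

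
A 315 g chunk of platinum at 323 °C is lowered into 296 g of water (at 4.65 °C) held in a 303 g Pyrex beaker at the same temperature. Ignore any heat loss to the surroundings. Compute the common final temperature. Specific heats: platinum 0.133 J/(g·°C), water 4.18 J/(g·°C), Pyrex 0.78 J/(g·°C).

T_f ≈ 13.5 °C

T_f = Σ m_i c_i T_i / Σ m_i c_i:
T_f = (41.9·323 + 1237.3·4.65 + 236.34·4.65) / (41.9 + 1237.3 + 236.34)
    = 20384 / 1515.5 ≈ 13.45 °C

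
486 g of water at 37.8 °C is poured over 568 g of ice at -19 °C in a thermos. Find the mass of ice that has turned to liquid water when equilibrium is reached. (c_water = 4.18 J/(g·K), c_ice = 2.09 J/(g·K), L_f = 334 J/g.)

m_melted ≈ 162 g

Heat available from the water dropping to 0 °C: 486×4.18×37.8 = 76790 J.
Of that, 568×2.09×19 = 22555 J goes to bring the ice to 0 °C, leaving 54235 J.
Melting all 568 g of ice would need 568×334 = 189712 J.
54235 J < 189712 J, so only part of the ice melts and the system sits at 0 °C.
m_melted×334 = 54235  ⇒  m_melted ≈ 162.4 g.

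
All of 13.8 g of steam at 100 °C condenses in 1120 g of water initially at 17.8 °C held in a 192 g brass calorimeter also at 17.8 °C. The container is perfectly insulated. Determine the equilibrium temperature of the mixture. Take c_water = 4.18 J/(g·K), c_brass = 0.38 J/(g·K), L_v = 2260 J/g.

T_f ≈ 25.3 °C

Net heat exchanged in the isolated system is zero:
condense steam: −13.8×2260 = −31188; condensate cools 100→T: 13.8×4.18×(T − 100) = 57.68(T − 100); original water: 4681.6(T − 17.8); cup: 72.96(T − 17.8)
4812.2 T = 31188 + 5768.4 + 84631 = 121588
T ≈ 25.27 °C, under the boiling point, so the assumption holds.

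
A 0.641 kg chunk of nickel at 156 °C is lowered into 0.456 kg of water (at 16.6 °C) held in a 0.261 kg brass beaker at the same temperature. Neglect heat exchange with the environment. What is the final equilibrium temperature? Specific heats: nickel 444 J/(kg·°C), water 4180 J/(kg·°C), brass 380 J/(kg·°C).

T_f ≈ 33.9 °C

Setting the total heat transfer to zero:
0.641*444*(T − 156) + 0.456*4180*(T − 16.6) + 0.261*380*(T − 16.6) = 0
284.6(T − 156) + 1906.1(T − 16.6) + 99.18(T − 16.6) = 0
(284.6 + 1906.1 + 99.18) T = 284.6*156 + 1906.1*16.6 + 99.18*16.6
T ≈ 33.93 °C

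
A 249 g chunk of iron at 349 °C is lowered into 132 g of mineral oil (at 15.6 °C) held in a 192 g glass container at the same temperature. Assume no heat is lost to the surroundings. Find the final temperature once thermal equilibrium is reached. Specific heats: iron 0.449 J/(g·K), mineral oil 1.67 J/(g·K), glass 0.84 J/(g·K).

Setting the total heat transfer to zero:
249*0.449*(T − 349) + 132*1.67*(T − 15.6) + 192*0.84*(T − 15.6) = 0
111.8(T − 349) + 220.44(T − 15.6) + 161.28(T − 15.6) = 0
(111.8 + 220.44 + 161.28) T = 111.8*349 + 220.44*15.6 + 161.28*15.6
T = 44973 / 493.52 = 91.1 °C

T_f ≈ 91.1 °C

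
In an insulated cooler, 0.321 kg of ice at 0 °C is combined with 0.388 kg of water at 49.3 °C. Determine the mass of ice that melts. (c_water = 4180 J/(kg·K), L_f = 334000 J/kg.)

Heat available from the water dropping to 0 °C: 0.388×4180×49.3 = 79957 J.
Melting all 0.321 kg of ice would need 0.321×334000 = 107214 J.
That's not enough to melt it all — equilibrium is at 0 °C with ice remaining.
m_melted×334000 = 79957  ⇒  m_melted ≈ 0.2394 kg.

m_melted ≈ 0.239 kg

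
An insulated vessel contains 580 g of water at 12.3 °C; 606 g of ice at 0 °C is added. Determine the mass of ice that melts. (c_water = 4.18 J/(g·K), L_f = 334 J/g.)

Water can give up m c ΔT = 580·4.18·12.3 = 29820 J before reaching 0 °C.
To melt every bit of ice: 606·334 = 202404 J.
Since 29820 < 202404 J, not all the ice melts; equilibrium is at 0 °C.
m_melt = 29820 / L_f = 89.28 g.

m_melted ≈ 89.3 g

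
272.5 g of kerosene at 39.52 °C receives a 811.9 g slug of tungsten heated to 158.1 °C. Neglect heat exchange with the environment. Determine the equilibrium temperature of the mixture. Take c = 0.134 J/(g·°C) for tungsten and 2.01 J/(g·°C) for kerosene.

T_f ≈ 59.2 °C

|Q_tungsten| = |Q_kerosene|:
811.9*0.134*(158.1 − T) = 272.5*2.01*(T − 39.52)
108.79(158.1 − T) = 547.72(T − 39.52)
656.52 T = 38847  ⇒  T ≈ 59.17 °C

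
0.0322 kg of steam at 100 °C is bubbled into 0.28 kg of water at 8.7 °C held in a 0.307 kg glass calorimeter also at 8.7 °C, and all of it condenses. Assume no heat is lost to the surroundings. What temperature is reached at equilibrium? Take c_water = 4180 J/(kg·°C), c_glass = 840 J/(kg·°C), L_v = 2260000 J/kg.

Heat gained plus heat lost sum to zero:
latent heat released on condensation: 0.0322·2260000 = 72772; condensate cools 100→T: 0.0322·4180·(T − 100) = 134.6(T − 100); original water: 1170.4(T − 8.7); glass cup: 0.307·840·(T − 8.7) = 257.88(T − 8.7)
1562.9 T = 72772 + 13460 + 12426 = 98658
T ≈ 63.13 °C, under the boiling point, so the assumption holds.

T_f ≈ 63.1 °C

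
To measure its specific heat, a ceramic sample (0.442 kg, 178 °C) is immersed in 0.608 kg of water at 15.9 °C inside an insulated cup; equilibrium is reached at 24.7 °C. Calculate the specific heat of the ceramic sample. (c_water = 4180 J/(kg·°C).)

c ≈ 330 J/(kg·°C)

m_s c (T_s − T_f) = m_water c_water (T_f − T_0):
0.442×c×(178 − 24.7) = 0.608×4180×(24.7 − 15.9)
67.76 c = 22365  ⇒  c ≈ 330.1 J/(kg·°C)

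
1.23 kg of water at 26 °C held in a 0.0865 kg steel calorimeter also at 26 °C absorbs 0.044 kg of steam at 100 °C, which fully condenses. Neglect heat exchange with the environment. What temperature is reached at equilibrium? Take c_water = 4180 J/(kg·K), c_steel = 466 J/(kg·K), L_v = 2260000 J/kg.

Sum of m c ΔT and latent-heat terms is zero:
steam→water at 100 °C releases m L_v = 0.044·2260000 = 99440
  condensed water 100 °C→T: 183.92(T − 100)
  water warms: 1.23·4180·(T − 26) = 5141.4(T − 26)
  steel cup: 0.0865·466·(T − 26) = 40.31(T − 26)
5365.6 T = 99440 + 18392 + 134724 = 252556
T ≈ 47.07 °C — below 100 °C, confirming all the steam condensed.

T_f ≈ 47.1 °C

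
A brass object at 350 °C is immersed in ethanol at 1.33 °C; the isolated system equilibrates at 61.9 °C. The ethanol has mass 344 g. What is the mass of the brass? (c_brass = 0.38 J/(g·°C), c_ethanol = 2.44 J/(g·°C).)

m ≈ 464 g

|Q_brass| = |Q_ethanol|:
m×0.38×(350 − 61.9) = 344×2.44×(61.9 − 1.33)
109.48 m = 50840  ⇒  m ≈ 464.4 g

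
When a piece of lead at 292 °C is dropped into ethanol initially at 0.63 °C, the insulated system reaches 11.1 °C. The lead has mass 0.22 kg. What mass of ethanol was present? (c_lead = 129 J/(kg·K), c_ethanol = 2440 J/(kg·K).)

Heat lost by the lead = heat gained by the ethanol:
0.22×129×(292 − 11.1) = m×2440×(11.1 − 0.63)
25547 m = 7971.9  ⇒  m ≈ 0.3121 kg

m ≈ 0.312 kg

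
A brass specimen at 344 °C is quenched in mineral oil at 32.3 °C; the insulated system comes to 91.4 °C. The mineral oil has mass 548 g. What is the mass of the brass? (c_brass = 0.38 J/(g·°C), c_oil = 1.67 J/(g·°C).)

m ≈ 563 g

Let T be the final temperature. ΣQ_i = 0:
m×0.38×(91.4 − 344) + 548×1.67×(91.4 − 32.3) = 0
-95.99 m = -54086
m = -54086/-95.99 ≈ 563.5 g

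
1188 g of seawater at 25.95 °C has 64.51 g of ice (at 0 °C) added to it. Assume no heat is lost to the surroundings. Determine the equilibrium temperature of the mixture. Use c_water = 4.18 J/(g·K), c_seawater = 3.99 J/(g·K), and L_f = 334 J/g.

T_f ≈ 20.3 °C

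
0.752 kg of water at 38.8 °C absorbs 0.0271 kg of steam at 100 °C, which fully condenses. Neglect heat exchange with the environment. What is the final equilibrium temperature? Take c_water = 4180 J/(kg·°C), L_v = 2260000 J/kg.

Sum of m c ΔT and latent-heat terms is zero:
condense steam: −0.0271·2260000 = −61246; condensed water 100 °C→T: 113.28(T − 100); water warms: 0.752·4180·(T − 38.8) = 3143.4(T − 38.8)
3256.6 T = 61246 + 11328 + 121962 = 194536
T ≈ 59.74 °C (< 100 °C, so full condensation is consistent).

T_f ≈ 59.7 °C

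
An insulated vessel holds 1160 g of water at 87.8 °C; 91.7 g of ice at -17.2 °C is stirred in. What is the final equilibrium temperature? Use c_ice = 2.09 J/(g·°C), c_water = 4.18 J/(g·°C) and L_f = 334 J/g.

T_f ≈ 74.9 °C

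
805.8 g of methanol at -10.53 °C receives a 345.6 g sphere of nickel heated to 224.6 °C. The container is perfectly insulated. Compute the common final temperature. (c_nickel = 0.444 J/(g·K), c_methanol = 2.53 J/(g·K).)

Heat gained plus heat lost sum to zero:
345.6·0.444·(T − 224.6) + 805.8·2.53·(T − (-10.53)) = 0
153.45(T − 224.6) + 2038.7(T − (-10.53)) = 0
(153.45 + 2038.7) T = 153.45·224.6 + 2038.7·(-10.53)
T ≈ 5.93 °C

T_f ≈ 5.9 °C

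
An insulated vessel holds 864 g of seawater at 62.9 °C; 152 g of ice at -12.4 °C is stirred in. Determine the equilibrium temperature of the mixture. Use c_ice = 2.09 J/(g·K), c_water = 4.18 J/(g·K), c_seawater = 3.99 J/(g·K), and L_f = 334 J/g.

T_f ≈ 39.7 °C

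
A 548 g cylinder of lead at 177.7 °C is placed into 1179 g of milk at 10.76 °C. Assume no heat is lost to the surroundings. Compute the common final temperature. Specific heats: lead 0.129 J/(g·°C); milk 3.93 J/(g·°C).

T_f = Σ m_i c_i T_i / Σ m_i c_i:
T_f = (70.69·177.7 + 4633.5·10.76) / (70.69 + 4633.5)
    = 62418 / 4704.2 ≈ 13.27 °C

T_f ≈ 13.3 °C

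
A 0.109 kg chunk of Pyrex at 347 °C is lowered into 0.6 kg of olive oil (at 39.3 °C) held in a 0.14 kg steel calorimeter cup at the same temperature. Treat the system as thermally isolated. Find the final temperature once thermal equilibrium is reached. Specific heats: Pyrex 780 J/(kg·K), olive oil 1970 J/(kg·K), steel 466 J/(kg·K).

Setting the total heat transfer to zero:
0.109*780*(T − 347) + 0.6*1970*(T − 39.3) + 0.14*466*(T − 39.3) = 0
1332.3 T = 78518
T ≈ 58.94 °C

T_f ≈ 58.9 °C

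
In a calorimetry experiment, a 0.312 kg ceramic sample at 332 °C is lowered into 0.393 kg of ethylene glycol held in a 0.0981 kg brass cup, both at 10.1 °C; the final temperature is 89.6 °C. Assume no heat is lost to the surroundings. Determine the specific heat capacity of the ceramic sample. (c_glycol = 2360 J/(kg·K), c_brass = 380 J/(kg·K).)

c ≈ 1010 J/(kg·K)

Taking heat into each body as positive, Σ m c ΔT = 0:
0.312×c×(89.6 − 332) + 0.393×2360×(89.6 − 10.1) + 0.0981×380×(89.6 − 10.1) = 0
-75.63 c = -76698
c = -76698/-75.63 ≈ 1014 J/(kg·K)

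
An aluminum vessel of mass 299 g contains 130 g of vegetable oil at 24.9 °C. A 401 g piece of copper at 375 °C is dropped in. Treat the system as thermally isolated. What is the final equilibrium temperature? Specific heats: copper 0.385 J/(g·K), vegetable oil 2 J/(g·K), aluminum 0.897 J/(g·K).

Setting the total heat transfer to zero:
401*0.385*(T − 375) + 130*2*(T − 24.9) + 299*0.897*(T − 24.9) = 0
(154.38 + 260 + 268.2) T = 154.38*375 + 260*24.9 + 268.2*24.9
T ≈ 104.08 °C

T_f ≈ 104.1 °C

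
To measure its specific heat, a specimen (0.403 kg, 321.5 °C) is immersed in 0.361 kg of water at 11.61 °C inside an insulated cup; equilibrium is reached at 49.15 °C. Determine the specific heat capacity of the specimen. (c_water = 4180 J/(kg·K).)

c ≈ 516 J/(kg·K)

Heat lost by the specimen = heat gained by the water:
0.403×c×(321.5 − 49.15) = 0.361×4180×(49.15 − 11.61)
109.76 c = 56647  ⇒  c ≈ 516.1 J/(kg·K)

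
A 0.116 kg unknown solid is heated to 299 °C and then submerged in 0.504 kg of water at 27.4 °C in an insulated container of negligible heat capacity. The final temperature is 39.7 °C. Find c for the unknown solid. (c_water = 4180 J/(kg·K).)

c ≈ 861 J/(kg·K)

Heat lost by the unknown solid = heat gained by the water:
0.116×c×(299 − 39.7) = 0.504×4180×(39.7 − 27.4)
30.08 c = 25913  ⇒  c ≈ 861.5 J/(kg·K)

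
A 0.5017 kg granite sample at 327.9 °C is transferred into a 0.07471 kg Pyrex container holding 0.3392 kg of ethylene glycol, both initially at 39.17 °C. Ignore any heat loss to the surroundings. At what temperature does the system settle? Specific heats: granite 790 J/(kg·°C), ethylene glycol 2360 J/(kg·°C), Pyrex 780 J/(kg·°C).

T_f ≈ 130.3 °C

Conservation of energy gives ΣQ = 0:
0.5017×790×(T − 327.9) + 0.3392×2360×(T − 39.17) + 0.07471×780×(T − 39.17) = 0
1255.1 T = 163600
T = 163600 / 1255.1 = 130 °C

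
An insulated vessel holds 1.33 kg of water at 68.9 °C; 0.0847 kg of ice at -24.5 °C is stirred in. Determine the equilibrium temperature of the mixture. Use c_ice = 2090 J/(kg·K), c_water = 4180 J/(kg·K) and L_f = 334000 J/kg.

T_f ≈ 59.3 °C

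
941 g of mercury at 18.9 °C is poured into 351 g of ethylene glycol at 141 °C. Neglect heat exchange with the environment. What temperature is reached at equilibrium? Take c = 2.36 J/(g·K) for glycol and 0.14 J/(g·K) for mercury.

T_f ≈ 124.2 °C

Setting the total heat transfer to zero:
351*2.36*(T − 141) + 941*0.14*(T − 18.9) = 0
828.36(T − 141) + 131.74(T − 18.9) = 0
(828.36 + 131.74) T = 828.36*141 + 131.74*18.9
T ≈ 124.25 °C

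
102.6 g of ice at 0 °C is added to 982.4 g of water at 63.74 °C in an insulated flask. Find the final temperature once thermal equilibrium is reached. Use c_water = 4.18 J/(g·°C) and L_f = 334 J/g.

T_f ≈ 50.2 °C

Net heat exchanged in the isolated system is zero:
melt ice: 102.6·334 = 34268; warm the meltwater: 428.87 T; water cools: 982.4·4.18·(T − 63.74) = 4106.4(T − 63.74)
4535.3 T = 261744 − 34268 = 227476
T ≈ 50.16 °C — above 0 °C, consistent with complete melting.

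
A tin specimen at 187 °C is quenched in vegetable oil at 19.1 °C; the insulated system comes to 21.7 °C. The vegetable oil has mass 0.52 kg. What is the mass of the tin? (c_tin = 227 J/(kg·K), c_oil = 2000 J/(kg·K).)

m ≈ 0.0721 kg

|Q_tin| = |Q_oil|:
m·227·(187 − 21.7) = 0.52·2000·(21.7 − 19.1)
37523 m = 2704  ⇒  m ≈ 0.07206 kg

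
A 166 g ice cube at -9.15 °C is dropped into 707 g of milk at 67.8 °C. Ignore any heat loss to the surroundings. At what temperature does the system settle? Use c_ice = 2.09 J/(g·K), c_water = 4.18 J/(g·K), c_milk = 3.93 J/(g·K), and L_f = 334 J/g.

Net heat exchanged in the isolated system is zero:
ice -9.15→0 °C: 166×2.09×9.15 = 3174.5
  latent heat to melt: 166×334 = 55444
  warm the meltwater: 693.88 T
  milk cools: 707×3.93×(T − 67.8) = 2778.5(T − 67.8)
3472.4 T = 188383 − 58619 = 129764
T ≈ 37.37 °C — above 0 °C, consistent with complete melting.

T_f ≈ 37.4 °C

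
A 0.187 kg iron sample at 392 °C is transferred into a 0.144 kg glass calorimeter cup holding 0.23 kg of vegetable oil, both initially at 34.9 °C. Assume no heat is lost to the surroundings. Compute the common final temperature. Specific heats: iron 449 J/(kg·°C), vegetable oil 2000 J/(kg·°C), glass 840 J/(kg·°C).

T_f ≈ 80.0 °C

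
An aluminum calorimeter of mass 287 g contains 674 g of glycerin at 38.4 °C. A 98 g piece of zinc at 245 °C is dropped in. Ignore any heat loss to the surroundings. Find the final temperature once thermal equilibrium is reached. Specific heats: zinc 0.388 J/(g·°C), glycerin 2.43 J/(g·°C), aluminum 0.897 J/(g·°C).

Energy conservation, ΣQ = 0:
98×0.388×(T − 245) + 674×2.43×(T − 38.4) + 287×0.897×(T − 38.4) = 0
38.02(T − 245) + 1637.8(T − 38.4) + 257.44(T − 38.4) = 0
1933.3 T = 82094
T = 82094/1933.3 ≈ 42.46 °C

T_f ≈ 42.5 °C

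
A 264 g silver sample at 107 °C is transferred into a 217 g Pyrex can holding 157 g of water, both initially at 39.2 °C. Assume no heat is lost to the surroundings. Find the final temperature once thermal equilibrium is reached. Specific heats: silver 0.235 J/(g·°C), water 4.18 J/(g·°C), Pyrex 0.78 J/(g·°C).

T_f ≈ 43.9 °C

Heat gained plus heat lost sum to zero:
264*0.235*(T − 107) + 157*4.18*(T − 39.2) + 217*0.78*(T − 39.2) = 0
(62.04 + 656.26 + 169.26) T = 62.04*107 + 656.26*39.2 + 169.26*39.2
T = 38999/887.56 ≈ 43.94 °C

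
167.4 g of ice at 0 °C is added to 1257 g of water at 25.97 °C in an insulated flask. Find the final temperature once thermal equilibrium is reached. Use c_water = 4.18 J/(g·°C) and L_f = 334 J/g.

Setting the total heat transfer to zero:
melt ice: 167.4×334 = 55912
  meltwater 0→T: 167.4×4.18×T = 699.73 T
  water: 5254.3(T − 25.97)
5954 T = 136453 − 55912 = 80542
T ≈ 13.53 °C (positive, so assuming full melt was valid).

T_f ≈ 13.5 °C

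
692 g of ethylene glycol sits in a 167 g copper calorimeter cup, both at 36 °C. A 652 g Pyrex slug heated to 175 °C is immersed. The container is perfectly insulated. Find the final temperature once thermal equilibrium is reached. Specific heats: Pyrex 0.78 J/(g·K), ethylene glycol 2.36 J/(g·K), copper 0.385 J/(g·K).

Net heat exchanged in the isolated system is zero:
652*0.78*(T − 175) + 692*2.36*(T − 36) + 167*0.385*(T − 36) = 0
508.56(T − 175) + 1633.1(T − 36) + 64.3(T − 36) = 0
(508.56 + 1633.1 + 64.3) T = 508.56*175 + 1633.1*36 + 64.3*36
T ≈ 68.04 °C

T_f ≈ 68.0 °C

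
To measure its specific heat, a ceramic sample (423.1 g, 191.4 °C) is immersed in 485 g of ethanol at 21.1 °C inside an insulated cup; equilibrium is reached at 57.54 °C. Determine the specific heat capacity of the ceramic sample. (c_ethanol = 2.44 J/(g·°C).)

c ≈ 0.761 J/(g·°C)

Taking heat into each body as positive, Σ m c ΔT = 0:
423.1·c·(57.54 − 191.4) + 485·2.44·(57.54 − 21.1) = 0
-56636 c = -43123
c = -43123/-56636 ≈ 0.7614 J/(g·°C)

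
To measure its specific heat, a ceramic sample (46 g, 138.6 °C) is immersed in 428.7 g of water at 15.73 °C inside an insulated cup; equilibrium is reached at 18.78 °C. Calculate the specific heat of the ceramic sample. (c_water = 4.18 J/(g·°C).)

m_s c (T_s − T_f) = m_water c_water (T_f − T_0):
46·c·(138.6 − 18.78) = 428.7·4.18·(18.78 − 15.73)
5511.7 c = 5465.5  ⇒  c ≈ 0.9916 J/(g·°C)

c ≈ 0.992 J/(g·°C)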